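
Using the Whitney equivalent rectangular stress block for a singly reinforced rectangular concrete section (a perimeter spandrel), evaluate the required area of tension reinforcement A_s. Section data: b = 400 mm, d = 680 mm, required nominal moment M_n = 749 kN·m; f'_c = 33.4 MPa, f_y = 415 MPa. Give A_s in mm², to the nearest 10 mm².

A_s ≈ 2880 mm²

With M_n = 0.85 f'_c a b (d − a/2), solve the quadratic for a:
a = d − √(d² − 2M_n/(0.85 f'_c b)) = 680 − √(680² − 2 × 749×10⁶/(0.85 × 33.4 × 400)) = 105.12 mm.
A_s = 0.85 f'_c a b / f_y = 0.85 × 33.4 × 105.12 × 400 / 415 = 2876.5 mm².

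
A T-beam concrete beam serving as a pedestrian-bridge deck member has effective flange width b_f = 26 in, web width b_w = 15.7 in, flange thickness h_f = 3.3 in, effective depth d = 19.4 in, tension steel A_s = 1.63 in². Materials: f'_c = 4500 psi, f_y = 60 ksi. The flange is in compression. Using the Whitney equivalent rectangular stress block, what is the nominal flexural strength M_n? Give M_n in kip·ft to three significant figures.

M_n ≈ 154 kip·ft

Tension: T = A_s f_y = 1.63 × 60 = 97.8 kips.
Try a within the flange: a = T/(0.85 f'_c b_f) = 97.8/(0.85 × 4.5 × 26) = 0.983 in.
Since a = 0.983 ≤ h_f = 3.3 in, the stress block lies entirely in the flange; analyse as a rectangular beam of width b_f.
M_n = T(d − a/2) = 97.8 × (19.4 − 0.4915) = 1849.3 kip·in.
M_n = 1849.3/12 = 154.11 kip·ft.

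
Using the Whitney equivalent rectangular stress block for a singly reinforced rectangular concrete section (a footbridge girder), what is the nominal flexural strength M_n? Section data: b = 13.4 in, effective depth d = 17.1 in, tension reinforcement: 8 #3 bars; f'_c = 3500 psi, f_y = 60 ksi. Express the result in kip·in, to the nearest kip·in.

A_s = 8 × 0.11 = 0.88 in².
T = A_s f_y = 0.88 × 60 = 52.8 kips.
a = T/(0.85 f'_c b) = 52.8/(0.85 × 3.5 × 13.4) = 1.324 in.
M_n = T(d − a/2) = 52.8 × (17.1 − 0.662) = 867.9 kip·in.

M_n ≈ 868 kip·in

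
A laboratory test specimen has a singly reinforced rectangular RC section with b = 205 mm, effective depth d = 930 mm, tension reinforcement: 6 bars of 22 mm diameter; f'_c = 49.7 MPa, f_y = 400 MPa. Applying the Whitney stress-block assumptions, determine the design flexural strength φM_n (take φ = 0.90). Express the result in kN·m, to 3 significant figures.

φM_n ≈ 720 kN·m

A_s = 6 × 380 = 2280 mm².
T = A_s f_y = 2280 × 400 = 912000 N = 912 kN.
From C = T: a = T/(0.85 f'_c b) = 912000/(0.85 × 49.7 × 205) = 105.31 mm.
M_n = T(d − a/2) = 912 kN × (930 − 52.655) mm = 800.14 kN·m.
φM_n = 0.90 × 800.14 = 720.13 kN·m.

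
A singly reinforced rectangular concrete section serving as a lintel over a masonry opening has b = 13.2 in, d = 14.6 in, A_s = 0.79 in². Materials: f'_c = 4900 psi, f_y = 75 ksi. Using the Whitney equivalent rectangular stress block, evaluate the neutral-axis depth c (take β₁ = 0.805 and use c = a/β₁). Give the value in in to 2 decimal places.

T = A_s f_y = 0.79 × 75 = 59.25 kips.
a = T/(0.85 f'_c b) = 59.25/(0.85 × 4.9 × 13.2) = 1.0777 in.
With β₁ = 0.805, c = a/β₁ = 1.0777/0.805 = 1.34 in.

c ≈ 1.34 in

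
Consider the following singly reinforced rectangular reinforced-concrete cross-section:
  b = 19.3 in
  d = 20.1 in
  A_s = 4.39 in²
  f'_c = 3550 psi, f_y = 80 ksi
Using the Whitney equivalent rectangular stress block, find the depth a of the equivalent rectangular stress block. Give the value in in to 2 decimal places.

a ≈ 6.03 in

T = A_s f_y = 4.39 × 80 = 351.2 kips.
a = T/(0.85 f'_c b) = 351.2/(0.85 × 3.55 × 19.3) = 6.03 in.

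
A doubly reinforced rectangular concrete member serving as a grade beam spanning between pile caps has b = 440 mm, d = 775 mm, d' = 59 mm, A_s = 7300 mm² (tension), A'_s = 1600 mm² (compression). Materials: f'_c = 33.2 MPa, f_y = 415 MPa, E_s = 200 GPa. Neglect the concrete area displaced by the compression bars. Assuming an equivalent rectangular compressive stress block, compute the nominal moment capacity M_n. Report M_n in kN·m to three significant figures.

M_n ≈ 2080 kN·m

Assume both tension and compression steel yield.
Net tension couple steel: A_s − A'_s = 5700 mm².
a = (A_s − A'_s) f_y / (0.85 f'_c b) = 2365500/(0.85 × 33.2 × 440) = 190.51 mm.
c = a/β₁ = 190.51/0.813 = 234.33 mm; ε'_s = 0.003(c − d')/c = 0.0022 ≥ f_y/E_s = 0.0021, so compression steel does yield.
M_n = (A_s − A'_s) f_y (d − a/2) + A'_s f_y (d − d') = [2365500 × (775 − 95.255) + 664000 × (775 − 59)] × 10⁻⁶ = 1607.94 + 475.42 = 2083.36 kN·m.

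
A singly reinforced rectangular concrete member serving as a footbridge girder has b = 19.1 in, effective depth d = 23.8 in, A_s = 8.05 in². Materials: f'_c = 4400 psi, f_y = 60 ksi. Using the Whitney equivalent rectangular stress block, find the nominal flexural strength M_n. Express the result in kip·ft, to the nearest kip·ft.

M_n ≈ 822 kip·ft

T = A_s f_y = 8.05 × 60 = 483 kips.
a = T/(0.85 f'_c b) = 483/(0.85 × 4.4 × 19.1) = 6.761 in.
M_n = T(d − a/2) = 483 × (23.8 − 3.3805) = 9862.6 kip·in = 9862.6/12 = 821.88 kip·ft.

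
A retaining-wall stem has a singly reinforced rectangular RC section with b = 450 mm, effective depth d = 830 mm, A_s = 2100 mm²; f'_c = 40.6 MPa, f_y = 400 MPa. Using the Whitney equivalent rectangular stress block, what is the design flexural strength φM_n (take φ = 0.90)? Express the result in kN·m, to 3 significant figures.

φM_n ≈ 607 kN·m

T = A_s f_y = 2100 × 400 = 840000 N = 840 kN.
From C = T: a = T/(0.85 f'_c b) = 840000/(0.85 × 40.6 × 450) = 54.09 mm.
M_n = T(d − a/2) = 840 kN × (830 − 27.045) mm = 674.48 kN·m.
φM_n = 0.90 × 674.48 = 607.03 kN·m.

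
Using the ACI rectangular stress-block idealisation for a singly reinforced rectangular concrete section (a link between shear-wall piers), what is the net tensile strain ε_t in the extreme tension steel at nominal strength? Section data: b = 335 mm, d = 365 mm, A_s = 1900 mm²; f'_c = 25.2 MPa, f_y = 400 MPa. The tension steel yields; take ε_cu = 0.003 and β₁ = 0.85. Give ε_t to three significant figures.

ε_t ≈ 0.00579

a = A_s f_y/(0.85 f'_c b) = 105.91 mm.
β₁ = 0.85, so c = a/β₁ = 105.91/0.85 = 124.60 mm.
From the linear strain diagram with ε_cu = 0.003: ε_t = 0.003 (d − c)/c = 0.003 × (365 − 124.60)/124.60 = 0.00579.
Since ε_t ≥ 0.005, the section is tension-controlled.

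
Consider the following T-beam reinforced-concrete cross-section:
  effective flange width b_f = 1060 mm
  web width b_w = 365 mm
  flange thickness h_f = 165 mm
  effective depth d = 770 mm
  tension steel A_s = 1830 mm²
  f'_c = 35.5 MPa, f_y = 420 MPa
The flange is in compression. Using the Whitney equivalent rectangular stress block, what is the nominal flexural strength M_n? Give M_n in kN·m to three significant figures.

M_n ≈ 583 kN·m

Tension: T = A_s f_y = 1830 × 420 = 768600 N.
Try a within the flange: a = T/(0.85 f'_c b_f) = 768600/(0.85 × 35.5 × 1060) = 24.03 mm.
Since a = 24.03 ≤ h_f = 165 mm, the stress block lies entirely in the flange; analyse as a rectangular beam of width b_f.
M_n = T(d − a/2) = 768600 × (770 − 12.015) = 582.59 × 10⁶ N·mm.
M_n = 582.59 kN·m.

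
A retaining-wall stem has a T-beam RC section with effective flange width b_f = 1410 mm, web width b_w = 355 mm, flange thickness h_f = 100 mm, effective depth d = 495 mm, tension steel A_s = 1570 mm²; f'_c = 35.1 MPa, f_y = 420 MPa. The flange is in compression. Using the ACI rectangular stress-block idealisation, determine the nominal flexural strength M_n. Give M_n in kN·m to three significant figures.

M_n ≈ 321 kN·m

Tension: T = A_s f_y = 1570 × 420 = 659400 N.
Try a within the flange: a = T/(0.85 f'_c b_f) = 659400/(0.85 × 35.1 × 1410) = 15.67 mm.
Since a = 15.67 ≤ h_f = 100 mm, the stress block lies entirely in the flange; analyse as a rectangular beam of width b_f.
M_n = T(d − a/2) = 659400 × (495 − 7.835) = 321.24 × 10⁶ N·mm.
M_n = 321.24 kN·m.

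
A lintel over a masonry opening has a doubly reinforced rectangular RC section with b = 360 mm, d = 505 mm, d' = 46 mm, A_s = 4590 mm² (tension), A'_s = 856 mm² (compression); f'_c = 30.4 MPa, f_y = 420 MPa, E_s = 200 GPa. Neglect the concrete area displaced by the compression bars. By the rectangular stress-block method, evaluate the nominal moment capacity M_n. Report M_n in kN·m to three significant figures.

Assume both tension and compression steel yield.
Net tension couple steel: A_s − A'_s = 3734 mm².
a = (A_s − A'_s) f_y / (0.85 f'_c b) = 1568280/(0.85 × 30.4 × 360) = 168.59 mm.
c = a/β₁ = 168.59/0.833 = 202.39 mm; ε'_s = 0.003(c − d')/c = 0.0023 ≥ f_y/E_s = 0.0021, so compression steel does yield.
M_n = (A_s − A'_s) f_y (d − a/2) + A'_s f_y (d − d') = [1568280 × (505 − 84.295) + 359520 × (505 − 46)] × 10⁻⁶ = 659.78 + 165.02 = 824.80 kN·m.

M_n ≈ 825 kN·m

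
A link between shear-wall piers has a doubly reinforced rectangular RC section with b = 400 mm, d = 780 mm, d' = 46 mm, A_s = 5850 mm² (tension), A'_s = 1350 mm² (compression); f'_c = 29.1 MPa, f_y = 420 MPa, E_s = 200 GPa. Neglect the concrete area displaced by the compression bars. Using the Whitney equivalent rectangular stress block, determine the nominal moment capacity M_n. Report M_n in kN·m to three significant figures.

M_n ≈ 1710 kN·m

Assume both tension and compression steel yield.
Net tension couple steel: A_s − A'_s = 4500 mm².
a = (A_s − A'_s) f_y / (0.85 f'_c b) = 1890000/(0.85 × 29.1 × 400) = 191.02 mm.
c = a/β₁ = 191.02/0.842 = 226.86 mm; ε'_s = 0.003(c − d')/c = 0.0024 ≥ f_y/E_s = 0.0021, so compression steel does yield.
M_n = (A_s − A'_s) f_y (d − a/2) + A'_s f_y (d − d') = [1890000 × (780 − 95.51) + 567000 × (780 − 46)] × 10⁻⁶ = 1293.69 + 416.18 = 1709.87 kN·m.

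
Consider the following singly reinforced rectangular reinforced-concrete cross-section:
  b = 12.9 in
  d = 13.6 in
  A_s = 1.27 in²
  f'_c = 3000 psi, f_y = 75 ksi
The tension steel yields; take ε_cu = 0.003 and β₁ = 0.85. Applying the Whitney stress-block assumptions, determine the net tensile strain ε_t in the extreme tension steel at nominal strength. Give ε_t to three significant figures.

ε_t ≈ 0.00898

a = A_s f_y/(0.85 f'_c b) = 2.896 in.
β₁ = 0.85, so c = a/β₁ = 2.896/0.85 = 3.407 in.
From the linear strain diagram with ε_cu = 0.003: ε_t = 0.003 (d − c)/c = 0.003 × (13.6 − 3.407)/3.407 = 0.00898.
Since ε_t ≥ 0.005, the section is tension-controlled.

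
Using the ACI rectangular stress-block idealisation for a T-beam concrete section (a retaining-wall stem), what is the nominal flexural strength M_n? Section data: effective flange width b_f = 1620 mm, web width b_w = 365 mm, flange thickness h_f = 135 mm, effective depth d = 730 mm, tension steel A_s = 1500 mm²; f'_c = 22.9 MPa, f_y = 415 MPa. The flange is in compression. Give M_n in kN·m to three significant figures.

M_n ≈ 448 kN·m

Tension: T = A_s f_y = 1500 × 415 = 622500 N.
Try a within the flange: a = T/(0.85 f'_c b_f) = 622500/(0.85 × 22.9 × 1620) = 19.74 mm.
Since a = 19.74 ≤ h_f = 135 mm, the stress block lies entirely in the flange; analyse as a rectangular beam of width b_f.
M_n = T(d − a/2) = 622500 × (730 − 9.87) = 448.28 × 10⁶ N·mm.
M_n = 448.28 kN·m.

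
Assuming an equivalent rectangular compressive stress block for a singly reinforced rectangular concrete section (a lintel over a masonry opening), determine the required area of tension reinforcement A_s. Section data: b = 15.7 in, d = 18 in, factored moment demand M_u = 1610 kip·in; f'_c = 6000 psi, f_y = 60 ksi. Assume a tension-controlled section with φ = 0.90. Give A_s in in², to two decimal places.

M_n = M_u/φ = 1610/0.90 = 1788.89 kip·in.
From M_n = 0.85 f'_c a b (d − a/2):
a = d − √(d² − 2M_n/(0.85 f'_c b)) = 18 − √(18² − 2 × 1788.89/(0.85 × 6 × 15.7)) = 1.287 in.
A_s = 0.85 f'_c a b / f_y = 0.85 × 6 × 1.287 × 15.7 / 60 = 1.718 in².

A_s ≈ 1.72 in²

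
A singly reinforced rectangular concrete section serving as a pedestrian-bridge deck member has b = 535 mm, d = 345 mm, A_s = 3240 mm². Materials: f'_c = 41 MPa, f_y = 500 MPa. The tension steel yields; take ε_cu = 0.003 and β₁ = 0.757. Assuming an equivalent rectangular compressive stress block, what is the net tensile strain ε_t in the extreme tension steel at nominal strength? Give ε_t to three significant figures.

ε_t ≈ 0.00602

a = A_s f_y/(0.85 f'_c b) = 86.89 mm.
β₁ = 0.757, so c = a/β₁ = 86.89/0.757 = 114.78 mm.
From the linear strain diagram with ε_cu = 0.003: ε_t = 0.003 (d − c)/c = 0.003 × (345 − 114.78)/114.78 = 0.00602.
Since ε_t ≥ 0.005, the section is tension-controlled.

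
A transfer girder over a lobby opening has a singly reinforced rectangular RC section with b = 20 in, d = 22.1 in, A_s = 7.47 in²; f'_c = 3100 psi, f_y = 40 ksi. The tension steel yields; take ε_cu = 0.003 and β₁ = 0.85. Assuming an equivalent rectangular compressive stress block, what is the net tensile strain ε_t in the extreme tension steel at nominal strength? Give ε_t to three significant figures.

a = A_s f_y/(0.85 f'_c b) = 5.670 in.
β₁ = 0.85, so c = a/β₁ = 5.670/0.85 = 6.671 in.
From the linear strain diagram with ε_cu = 0.003: ε_t = 0.003 (d − c)/c = 0.003 × (22.1 − 6.671)/6.671 = 0.00694.
Since ε_t ≥ 0.005, the section is tension-controlled.

ε_t ≈ 0.00694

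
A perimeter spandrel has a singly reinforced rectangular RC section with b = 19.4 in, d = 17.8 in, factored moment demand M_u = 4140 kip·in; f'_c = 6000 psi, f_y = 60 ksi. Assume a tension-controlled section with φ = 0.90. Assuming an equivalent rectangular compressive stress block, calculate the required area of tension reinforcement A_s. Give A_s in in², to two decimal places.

A_s ≈ 4.68 in²

M_n = M_u/φ = 4140/0.90 = 4600 kip·in.
From M_n = 0.85 f'_c a b (d − a/2):
a = d − √(d² − 2M_n/(0.85 f'_c b)) = 17.8 − √(17.8² − 2 × 4600/(0.85 × 6 × 19.4)) = 2.838 in.
A_s = 0.85 f'_c a b / f_y = 0.85 × 6 × 2.838 × 19.4 / 60 = 4.680 in².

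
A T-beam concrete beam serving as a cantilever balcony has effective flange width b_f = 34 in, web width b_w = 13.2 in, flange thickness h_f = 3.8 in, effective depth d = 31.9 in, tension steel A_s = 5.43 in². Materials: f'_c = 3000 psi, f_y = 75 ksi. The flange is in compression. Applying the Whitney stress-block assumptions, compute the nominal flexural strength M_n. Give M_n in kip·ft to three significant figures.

M_n ≈ 998 kip·ft

Tension: T = A_s f_y = 5.43 × 75 = 407.25 kips.
Try a within the flange: a = T/(0.85 f'_c b_f) = 407.25/(0.85 × 3 × 34) = 4.697 in.
a = 4.697 > h_f = 3.8 in: the block extends into the web. Split into flange-overhang and web parts.
C_f = 0.85 f'_c (b_f − b_w) h_f = 0.85 × 3 × (34 − 13.2) × 3.8 = 201.6 kips.
Remaining web compression depth: a_w = (T − C_f)/(0.85 f'_c b_w) = (407.25 − 201.6)/(0.85 × 3 × 13.2) = 6.110 in.
M_n = C_f(d − h_f/2) + (T − C_f)(d − a_w/2) = 201.6 × (31.9 − 1.9) + 205.65 × (31.9 − 3.055) = 6048.0 + 5932.0 = 11980.0 kip·in.
M_n = 11980.0/12 = 998.33 kip·ft.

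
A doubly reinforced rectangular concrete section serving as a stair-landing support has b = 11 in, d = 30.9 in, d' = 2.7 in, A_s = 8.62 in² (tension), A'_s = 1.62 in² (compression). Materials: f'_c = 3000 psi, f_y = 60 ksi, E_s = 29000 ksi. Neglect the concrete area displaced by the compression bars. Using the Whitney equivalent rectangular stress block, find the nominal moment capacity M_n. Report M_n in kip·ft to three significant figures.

Assume both steels yield.
a = (A_s − A'_s) f_y/(0.85 f'_c b) = (8.62 − 1.62) × 60/(0.85 × 3 × 11) = 14.973 in.
c = a/β₁ = 14.973/0.85 = 17.615 in; ε'_s = 0.003(c − d')/c = 0.0025 ≥ ε_y = 0.0021, so the compression steel yields.
M_n = (A_s − A'_s) f_y (d − a/2) + A'_s f_y (d − d') = 420 × (30.9 − 7.4865) + 97.2 × (30.9 − 2.7) = 9833.7 + 2741.0 = 12574.7 kip·in = 12574.7/12 = 1047.89 kip·ft.

M_n ≈ 1050 kip·ft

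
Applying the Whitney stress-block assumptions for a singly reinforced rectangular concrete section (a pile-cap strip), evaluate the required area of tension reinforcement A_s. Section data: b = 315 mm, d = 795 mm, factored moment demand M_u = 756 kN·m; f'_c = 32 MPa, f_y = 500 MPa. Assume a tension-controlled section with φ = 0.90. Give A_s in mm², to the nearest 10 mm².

M_n = M_u/φ = 756/0.90 = 840 kN·m.
With M_n = 0.85 f'_c a b (d − a/2), solve the quadratic for a:
a = d − √(d² − 2M_n/(0.85 f'_c b)) = 795 − √(795² − 2 × 840×10⁶/(0.85 × 32 × 315)) = 134.74 mm.
A_s = 0.85 f'_c a b / f_y = 0.85 × 32 × 134.74 × 315 / 500 = 2308.9 mm².

A_s ≈ 2310 mm²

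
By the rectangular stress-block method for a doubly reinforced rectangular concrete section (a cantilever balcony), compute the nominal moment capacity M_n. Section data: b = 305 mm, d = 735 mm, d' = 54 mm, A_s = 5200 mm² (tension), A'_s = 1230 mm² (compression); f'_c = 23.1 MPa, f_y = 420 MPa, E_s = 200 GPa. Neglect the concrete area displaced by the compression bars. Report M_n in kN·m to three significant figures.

Assume both tension and compression steel yield.
Net tension couple steel: A_s − A'_s = 3970 mm².
a = (A_s − A'_s) f_y / (0.85 f'_c b) = 1667400/(0.85 × 23.1 × 305) = 278.43 mm.
c = a/β₁ = 278.43/0.85 = 327.56 mm; ε'_s = 0.003(c − d')/c = 0.0025 ≥ f_y/E_s = 0.0021, so compression steel does yield.
M_n = (A_s − A'_s) f_y (d − a/2) + A'_s f_y (d − d') = [1667400 × (735 − 139.215) + 516600 × (735 − 54)] × 10⁻⁶ = 993.41 + 351.80 = 1345.21 kN·m.

M_n ≈ 1350 kN·m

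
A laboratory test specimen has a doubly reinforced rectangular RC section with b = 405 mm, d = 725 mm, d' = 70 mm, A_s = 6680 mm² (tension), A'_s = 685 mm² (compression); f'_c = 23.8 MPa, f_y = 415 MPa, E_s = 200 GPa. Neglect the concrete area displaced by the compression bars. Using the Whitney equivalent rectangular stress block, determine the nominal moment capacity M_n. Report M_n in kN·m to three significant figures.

Assume both tension and compression steel yield.
Net tension couple steel: A_s − A'_s = 5995 mm².
a = (A_s − A'_s) f_y / (0.85 f'_c b) = 2487925/(0.85 × 23.8 × 405) = 303.66 mm.
c = a/β₁ = 303.66/0.85 = 357.25 mm; ε'_s = 0.003(c − d')/c = 0.0024 ≥ f_y/E_s = 0.0021, so compression steel does yield.
M_n = (A_s − A'_s) f_y (d − a/2) + A'_s f_y (d − d') = [2487925 × (725 − 151.83) + 284275 × (725 − 70)] × 10⁻⁶ = 1426.00 + 186.20 = 1612.20 kN·m.

M_n ≈ 1610 kN·m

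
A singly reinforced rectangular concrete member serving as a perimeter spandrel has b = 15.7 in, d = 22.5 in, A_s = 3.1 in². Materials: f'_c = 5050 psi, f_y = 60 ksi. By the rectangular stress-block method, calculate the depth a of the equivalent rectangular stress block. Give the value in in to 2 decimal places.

a ≈ 2.76 in

T = A_s f_y = 3.1 × 60 = 186 kips.
a = T/(0.85 f'_c b) = 186/(0.85 × 5.05 × 15.7) = 2.76 in.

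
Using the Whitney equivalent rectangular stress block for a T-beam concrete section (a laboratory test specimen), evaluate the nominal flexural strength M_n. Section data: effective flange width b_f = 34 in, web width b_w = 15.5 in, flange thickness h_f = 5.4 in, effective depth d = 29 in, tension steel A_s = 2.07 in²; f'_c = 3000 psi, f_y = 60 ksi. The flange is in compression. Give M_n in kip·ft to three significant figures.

M_n ≈ 293 kip·ft

Tension: T = A_s f_y = 2.07 × 60 = 124.2 kips.
Try a within the flange: a = T/(0.85 f'_c b_f) = 124.2/(0.85 × 3 × 34) = 1.433 in.
Since a = 1.433 ≤ h_f = 5.4 in, the stress block lies entirely in the flange; analyse as a rectangular beam of width b_f.
M_n = T(d − a/2) = 124.2 × (29 − 0.7165) = 3512.8 kip·in.
M_n = 3512.8/12 = 292.73 kip·ft.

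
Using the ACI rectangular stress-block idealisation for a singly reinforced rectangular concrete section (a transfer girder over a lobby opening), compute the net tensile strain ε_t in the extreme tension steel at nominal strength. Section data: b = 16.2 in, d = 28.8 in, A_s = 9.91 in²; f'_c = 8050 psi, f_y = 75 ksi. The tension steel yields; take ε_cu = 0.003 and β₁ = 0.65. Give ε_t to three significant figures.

ε_t ≈ 0.00538

a = A_s f_y/(0.85 f'_c b) = 6.705 in.
β₁ = 0.65, so c = a/β₁ = 6.705/0.65 = 10.315 in.
From the linear strain diagram with ε_cu = 0.003: ε_t = 0.003 (d − c)/c = 0.003 × (28.8 − 10.315)/10.315 = 0.00538.
Since ε_t ≥ 0.005, the section is tension-controlled.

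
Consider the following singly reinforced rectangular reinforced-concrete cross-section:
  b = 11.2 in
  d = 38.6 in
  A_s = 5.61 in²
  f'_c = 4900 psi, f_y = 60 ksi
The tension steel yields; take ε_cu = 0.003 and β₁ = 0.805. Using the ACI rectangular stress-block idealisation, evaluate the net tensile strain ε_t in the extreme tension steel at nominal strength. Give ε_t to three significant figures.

ε_t ≈ 0.00992

a = A_s f_y/(0.85 f'_c b) = 7.216 in.
β₁ = 0.805, so c = a/β₁ = 7.216/0.805 = 8.964 in.
From the linear strain diagram with ε_cu = 0.003: ε_t = 0.003 (d − c)/c = 0.003 × (38.6 − 8.964)/8.964 = 0.00992.
Since ε_t ≥ 0.005, the section is tension-controlled.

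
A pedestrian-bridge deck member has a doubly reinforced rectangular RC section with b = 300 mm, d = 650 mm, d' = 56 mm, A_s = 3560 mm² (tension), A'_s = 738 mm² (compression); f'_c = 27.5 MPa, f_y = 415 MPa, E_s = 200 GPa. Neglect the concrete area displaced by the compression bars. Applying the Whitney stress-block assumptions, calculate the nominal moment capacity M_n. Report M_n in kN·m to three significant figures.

M_n ≈ 845 kN·m

Assume both tension and compression steel yield.
Net tension couple steel: A_s − A'_s = 2822 mm².
a = (A_s − A'_s) f_y / (0.85 f'_c b) = 1171130/(0.85 × 27.5 × 300) = 167.01 mm.
c = a/β₁ = 167.01/0.85 = 196.48 mm; ε'_s = 0.003(c − d')/c = 0.0021 ≥ f_y/E_s = 0.0021, so compression steel does yield.
M_n = (A_s − A'_s) f_y (d − a/2) + A'_s f_y (d − d') = [1171130 × (650 − 83.505) + 306270 × (650 − 56)] × 10⁻⁶ = 663.44 + 181.92 = 845.36 kN·m.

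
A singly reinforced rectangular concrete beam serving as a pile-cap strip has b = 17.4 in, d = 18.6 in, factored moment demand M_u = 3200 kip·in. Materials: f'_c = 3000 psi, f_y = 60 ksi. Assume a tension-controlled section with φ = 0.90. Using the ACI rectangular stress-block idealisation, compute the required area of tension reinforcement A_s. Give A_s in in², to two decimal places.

M_n = M_u/φ = 3200/0.90 = 3555.56 kip·in.
From M_n = 0.85 f'_c a b (d − a/2):
a = d − √(d² − 2M_n/(0.85 f'_c b)) = 18.6 − √(18.6² − 2 × 3555.56/(0.85 × 3 × 17.4)) = 4.973 in.
A_s = 0.85 f'_c a b / f_y = 0.85 × 3 × 4.973 × 17.4 / 60 = 3.678 in².

A_s ≈ 3.68 in²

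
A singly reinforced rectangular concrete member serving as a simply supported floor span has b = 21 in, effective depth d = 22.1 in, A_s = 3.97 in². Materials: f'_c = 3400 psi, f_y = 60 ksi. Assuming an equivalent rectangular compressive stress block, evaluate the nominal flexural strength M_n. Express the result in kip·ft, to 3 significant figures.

M_n ≈ 400 kip·ft

T = A_s f_y = 3.97 × 60 = 238.2 kips.
a = T/(0.85 f'_c b) = 238.2/(0.85 × 3.4 × 21) = 3.925 in.
M_n = T(d − a/2) = 238.2 × (22.1 − 1.9625) = 4796.8 kip·in = 4796.8/12 = 399.73 kip·ft.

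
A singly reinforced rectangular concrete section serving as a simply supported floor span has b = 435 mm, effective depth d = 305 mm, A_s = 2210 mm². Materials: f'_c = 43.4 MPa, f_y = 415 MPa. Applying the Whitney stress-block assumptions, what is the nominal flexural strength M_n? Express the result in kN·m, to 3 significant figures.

M_n ≈ 254 kN·m

T = A_s f_y = 2210 × 415 = 917150 N = 917.15 kN.
From C = T: a = T/(0.85 f'_c b) = 917150/(0.85 × 43.4 × 435) = 57.15 mm.
M_n = T(d − a/2) = 917.15 kN × (305 − 28.575) mm = 253.52 kN·m.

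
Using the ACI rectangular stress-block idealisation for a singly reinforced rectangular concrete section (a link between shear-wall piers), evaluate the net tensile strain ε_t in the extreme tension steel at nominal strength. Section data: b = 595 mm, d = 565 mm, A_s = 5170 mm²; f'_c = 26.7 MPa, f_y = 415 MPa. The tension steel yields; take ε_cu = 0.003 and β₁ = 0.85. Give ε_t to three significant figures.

ε_t ≈ 0.00607

a = A_s f_y/(0.85 f'_c b) = 158.89 mm.
β₁ = 0.85, so c = a/β₁ = 158.89/0.85 = 186.93 mm.
From the linear strain diagram with ε_cu = 0.003: ε_t = 0.003 (d − c)/c = 0.003 × (565 − 186.93)/186.93 = 0.00607.
Since ε_t ≥ 0.005, the section is tension-controlled.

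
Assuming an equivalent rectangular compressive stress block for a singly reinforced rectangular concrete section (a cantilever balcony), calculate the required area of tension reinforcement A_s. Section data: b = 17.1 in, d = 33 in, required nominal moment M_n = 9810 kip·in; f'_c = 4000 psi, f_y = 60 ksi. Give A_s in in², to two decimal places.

A_s ≈ 5.41 in²

From M_n = 0.85 f'_c a b (d − a/2):
a = d − √(d² − 2M_n/(0.85 f'_c b)) = 33 − √(33² − 2 × 9810/(0.85 × 4 × 17.1)) = 5.586 in.
A_s = 0.85 f'_c a b / f_y = 0.85 × 4 × 5.586 × 17.1 / 60 = 5.413 in².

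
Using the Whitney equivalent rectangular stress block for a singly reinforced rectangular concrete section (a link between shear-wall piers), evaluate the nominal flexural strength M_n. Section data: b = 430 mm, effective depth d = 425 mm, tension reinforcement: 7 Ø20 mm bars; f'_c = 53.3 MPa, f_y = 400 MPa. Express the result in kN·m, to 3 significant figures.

M_n ≈ 354 kN·m

A_s = 7 × 314 = 2198 mm².
T = A_s f_y = 2198 × 400 = 879200 N = 879.2 kN.
From C = T: a = T/(0.85 f'_c b) = 879200/(0.85 × 53.3 × 430) = 45.13 mm.
M_n = T(d − a/2) = 879.2 kN × (425 − 22.565) mm = 353.82 kN·m.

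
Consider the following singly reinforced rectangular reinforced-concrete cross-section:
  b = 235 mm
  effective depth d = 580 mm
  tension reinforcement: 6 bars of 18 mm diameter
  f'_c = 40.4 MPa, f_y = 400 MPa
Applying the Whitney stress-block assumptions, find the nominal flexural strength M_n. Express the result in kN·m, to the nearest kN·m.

A_s = 6 × 254 = 1524 mm².
T = A_s f_y = 1524 × 400 = 609600 N = 609.6 kN.
From C = T: a = T/(0.85 f'_c b) = 609600/(0.85 × 40.4 × 235) = 75.54 mm.
M_n = T(d − a/2) = 609.6 kN × (580 − 37.77) mm = 330.54 kN·m.

M_n ≈ 331 kN·m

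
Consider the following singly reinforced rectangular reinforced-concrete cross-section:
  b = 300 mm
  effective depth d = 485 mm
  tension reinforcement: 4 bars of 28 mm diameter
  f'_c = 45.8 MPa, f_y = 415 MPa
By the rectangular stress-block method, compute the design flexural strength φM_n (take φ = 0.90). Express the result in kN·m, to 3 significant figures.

φM_n ≈ 406 kN·m

A_s = 4 × 616 = 2464 mm².
T = A_s f_y = 2464 × 415 = 1022560 N = 1022.56 kN.
From C = T: a = T/(0.85 f'_c b) = 1022560/(0.85 × 45.8 × 300) = 87.56 mm.
M_n = T(d − a/2) = 1022.56 kN × (485 − 43.78) mm = 451.17 kN·m.
φM_n = 0.90 × 451.17 = 406.05 kN·m.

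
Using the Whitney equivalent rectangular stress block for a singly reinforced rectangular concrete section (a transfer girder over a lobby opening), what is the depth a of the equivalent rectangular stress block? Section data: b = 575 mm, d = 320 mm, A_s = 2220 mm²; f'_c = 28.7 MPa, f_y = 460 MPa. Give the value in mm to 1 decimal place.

a ≈ 72.8 mm

T = A_s f_y = 2220 × 460 = 1021200 N = 1021.2 kN.
Setting C = 0.85 f'_c a b equal to T: a = 1021200/(0.85 × 28.7 × 575) = 72.8 mm.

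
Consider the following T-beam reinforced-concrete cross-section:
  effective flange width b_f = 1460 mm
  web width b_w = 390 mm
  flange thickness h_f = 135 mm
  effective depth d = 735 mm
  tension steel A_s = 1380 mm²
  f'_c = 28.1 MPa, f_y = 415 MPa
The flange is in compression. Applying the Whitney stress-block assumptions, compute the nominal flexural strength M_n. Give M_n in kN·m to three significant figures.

Tension: T = A_s f_y = 1380 × 415 = 572700 N.
Try a within the flange: a = T/(0.85 f'_c b_f) = 572700/(0.85 × 28.1 × 1460) = 16.42 mm.
Since a = 16.42 ≤ h_f = 135 mm, the stress block lies entirely in the flange; analyse as a rectangular beam of width b_f.
M_n = T(d − a/2) = 572700 × (735 − 8.21) = 416.23 × 10⁶ N·mm.
M_n = 416.23 kN·m.

M_n ≈ 416 kN·m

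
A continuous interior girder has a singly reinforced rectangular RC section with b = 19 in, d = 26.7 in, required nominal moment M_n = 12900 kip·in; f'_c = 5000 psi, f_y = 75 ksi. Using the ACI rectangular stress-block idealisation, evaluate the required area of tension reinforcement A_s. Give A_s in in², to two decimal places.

From M_n = 0.85 f'_c a b (d − a/2):
a = d − √(d² − 2M_n/(0.85 f'_c b)) = 26.7 − √(26.7² − 2 × 12900/(0.85 × 5 × 19)) = 6.866 in.
A_s = 0.85 f'_c a b / f_y = 0.85 × 5 × 6.866 × 19 / 75 = 7.392 in².

A_s ≈ 7.39 in²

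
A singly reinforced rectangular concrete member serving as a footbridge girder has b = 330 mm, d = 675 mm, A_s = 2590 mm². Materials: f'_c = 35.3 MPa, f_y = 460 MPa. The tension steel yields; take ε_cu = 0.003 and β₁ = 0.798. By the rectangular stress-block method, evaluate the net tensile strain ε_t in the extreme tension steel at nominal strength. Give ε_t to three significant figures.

a = A_s f_y/(0.85 f'_c b) = 120.32 mm.
β₁ = 0.798, so c = a/β₁ = 120.32/0.798 = 150.78 mm.
From the linear strain diagram with ε_cu = 0.003: ε_t = 0.003 (d − c)/c = 0.003 × (675 − 150.78)/150.78 = 0.0104.
Since ε_t ≥ 0.005, the section is tension-controlled.

ε_t ≈ 0.0104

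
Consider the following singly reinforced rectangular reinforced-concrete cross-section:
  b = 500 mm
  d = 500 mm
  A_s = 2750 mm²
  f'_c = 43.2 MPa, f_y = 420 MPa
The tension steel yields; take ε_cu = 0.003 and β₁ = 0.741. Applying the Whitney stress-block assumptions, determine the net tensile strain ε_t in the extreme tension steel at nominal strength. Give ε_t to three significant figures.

ε_t ≈ 0.0147

a = A_s f_y/(0.85 f'_c b) = 62.91 mm.
β₁ = 0.741, so c = a/β₁ = 62.91/0.741 = 84.90 mm.
From the linear strain diagram with ε_cu = 0.003: ε_t = 0.003 (d − c)/c = 0.003 × (500 − 84.90)/84.90 = 0.0147.
Since ε_t ≥ 0.005, the section is tension-controlled.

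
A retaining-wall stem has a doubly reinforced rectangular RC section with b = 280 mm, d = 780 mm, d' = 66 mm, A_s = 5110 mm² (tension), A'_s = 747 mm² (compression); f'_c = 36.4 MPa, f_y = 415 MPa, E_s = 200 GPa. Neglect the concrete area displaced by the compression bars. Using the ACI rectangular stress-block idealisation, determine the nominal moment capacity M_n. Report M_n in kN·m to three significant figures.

M_n ≈ 1440 kN·m

Assume both tension and compression steel yield.
Net tension couple steel: A_s − A'_s = 4363 mm².
a = (A_s − A'_s) f_y / (0.85 f'_c b) = 1810645/(0.85 × 36.4 × 280) = 209.00 mm.
c = a/β₁ = 209.00/0.79 = 264.56 mm; ε'_s = 0.003(c − d')/c = 0.0023 ≥ f_y/E_s = 0.0021, so compression steel does yield.
M_n = (A_s − A'_s) f_y (d − a/2) + A'_s f_y (d − d') = [1810645 × (780 − 104.5) + 310005 × (780 − 66)] × 10⁻⁶ = 1223.09 + 221.34 = 1444.43 kN·m.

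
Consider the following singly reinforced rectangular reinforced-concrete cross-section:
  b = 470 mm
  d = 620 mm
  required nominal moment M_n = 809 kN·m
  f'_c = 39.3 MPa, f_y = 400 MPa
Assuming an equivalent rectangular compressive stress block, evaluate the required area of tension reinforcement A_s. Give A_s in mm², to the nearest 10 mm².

With M_n = 0.85 f'_c a b (d − a/2), solve the quadratic for a:
a = d − √(d² − 2M_n/(0.85 f'_c b)) = 620 − √(620² − 2 × 809×10⁶/(0.85 × 39.3 × 470)) = 89.58 mm.
A_s = 0.85 f'_c a b / f_y = 0.85 × 39.3 × 89.58 × 470 / 400 = 3516.1 mm².

A_s ≈ 3520 mm²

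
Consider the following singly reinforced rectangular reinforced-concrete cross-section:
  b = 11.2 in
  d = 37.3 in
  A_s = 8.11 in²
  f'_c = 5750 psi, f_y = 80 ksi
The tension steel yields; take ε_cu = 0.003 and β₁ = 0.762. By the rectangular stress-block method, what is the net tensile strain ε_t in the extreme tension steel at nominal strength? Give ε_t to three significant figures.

ε_t ≈ 0.00419

a = A_s f_y/(0.85 f'_c b) = 11.852 in.
β₁ = 0.762, so c = a/β₁ = 11.852/0.762 = 15.554 in.
From the linear strain diagram with ε_cu = 0.003: ε_t = 0.003 (d − c)/c = 0.003 × (37.3 − 15.554)/15.554 = 0.00419.
ε_t is between 0.004 and 0.005 — transition zone.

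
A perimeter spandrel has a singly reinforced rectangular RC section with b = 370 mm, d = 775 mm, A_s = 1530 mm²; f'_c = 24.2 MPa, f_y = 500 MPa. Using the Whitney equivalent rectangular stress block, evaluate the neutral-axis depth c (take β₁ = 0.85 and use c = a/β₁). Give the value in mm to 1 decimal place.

c ≈ 118.3 mm

T = A_s f_y = 1530 × 500 = 765000 N = 765 kN.
Setting C = 0.85 f'_c a b equal to T: a = 765000/(0.85 × 24.2 × 370) = 100.514 mm.
With β₁ = 0.85, c = a/β₁ = 100.514/0.85 = 118.3 mm.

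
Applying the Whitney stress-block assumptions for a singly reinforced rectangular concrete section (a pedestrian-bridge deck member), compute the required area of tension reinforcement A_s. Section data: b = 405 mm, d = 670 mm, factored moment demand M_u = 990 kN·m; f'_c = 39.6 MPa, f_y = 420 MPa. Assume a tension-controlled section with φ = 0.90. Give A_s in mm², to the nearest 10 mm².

A_s ≈ 4340 mm²

M_n = M_u/φ = 990/0.90 = 1100 kN·m.
With M_n = 0.85 f'_c a b (d − a/2), solve the quadratic for a:
a = d − √(d² − 2M_n/(0.85 f'_c b)) = 670 − √(670² − 2 × 1100×10⁶/(0.85 × 39.6 × 405)) = 133.79 mm.
A_s = 0.85 f'_c a b / f_y = 0.85 × 39.6 × 133.79 × 405 / 420 = 4342.5 mm².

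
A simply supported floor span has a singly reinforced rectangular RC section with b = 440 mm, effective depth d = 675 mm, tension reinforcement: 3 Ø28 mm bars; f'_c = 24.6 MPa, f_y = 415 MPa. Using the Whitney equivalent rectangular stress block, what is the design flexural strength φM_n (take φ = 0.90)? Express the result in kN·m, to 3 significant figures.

A_s = 3 × 616 = 1848 mm².
T = A_s f_y = 1848 × 415 = 766920 N = 766.92 kN.
From C = T: a = T/(0.85 f'_c b) = 766920/(0.85 × 24.6 × 440) = 83.36 mm.
M_n = T(d − a/2) = 766.92 kN × (675 − 41.68) mm = 485.71 kN·m.
φM_n = 0.90 × 485.71 = 437.14 kN·m.

φM_n ≈ 437 kN·m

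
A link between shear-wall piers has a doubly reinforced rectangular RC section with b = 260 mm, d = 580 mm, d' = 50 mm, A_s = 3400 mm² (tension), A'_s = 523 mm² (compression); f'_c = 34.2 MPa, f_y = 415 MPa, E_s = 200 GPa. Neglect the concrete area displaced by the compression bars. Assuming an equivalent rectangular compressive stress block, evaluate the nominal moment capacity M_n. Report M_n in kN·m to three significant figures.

M_n ≈ 713 kN·m

Assume both tension and compression steel yield.
Net tension couple steel: A_s − A'_s = 2877 mm².
a = (A_s − A'_s) f_y / (0.85 f'_c b) = 1193955/(0.85 × 34.2 × 260) = 157.97 mm.
c = a/β₁ = 157.97/0.806 = 195.99 mm; ε'_s = 0.003(c − d')/c = 0.0022 ≥ f_y/E_s = 0.0021, so compression steel does yield.
M_n = (A_s − A'_s) f_y (d − a/2) + A'_s f_y (d − d') = [1193955 × (580 − 78.985) + 217045 × (580 − 50)] × 10⁻⁶ = 598.19 + 115.03 = 713.22 kN·m.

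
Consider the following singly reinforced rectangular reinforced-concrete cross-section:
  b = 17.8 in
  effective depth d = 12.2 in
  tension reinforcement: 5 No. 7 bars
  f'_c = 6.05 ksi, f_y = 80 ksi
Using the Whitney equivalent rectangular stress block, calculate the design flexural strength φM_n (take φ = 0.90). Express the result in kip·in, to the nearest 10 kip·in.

φM_n ≈ 2350 kip·in

A_s = 5 × 0.6 = 3 in².
T = A_s f_y = 3 × 80 = 240 kips.
a = T/(0.85 f'_c b) = 240/(0.85 × 6.05 × 17.8) = 2.622 in.
M_n = T(d − a/2) = 240 × (12.2 − 1.311) = 2613.4 kip·in.
φM_n = 0.90 × 2613.4 = 2352.1 kip·in.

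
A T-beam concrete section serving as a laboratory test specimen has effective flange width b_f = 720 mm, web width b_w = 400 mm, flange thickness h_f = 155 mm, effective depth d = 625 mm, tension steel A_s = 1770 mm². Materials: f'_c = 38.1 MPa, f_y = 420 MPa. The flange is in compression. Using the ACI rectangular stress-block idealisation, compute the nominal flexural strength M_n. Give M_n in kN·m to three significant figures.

Tension: T = A_s f_y = 1770 × 420 = 743400 N.
Try a within the flange: a = T/(0.85 f'_c b_f) = 743400/(0.85 × 38.1 × 720) = 31.88 mm.
Since a = 31.88 ≤ h_f = 155 mm, the stress block lies entirely in the flange; analyse as a rectangular beam of width b_f.
M_n = T(d − a/2) = 743400 × (625 − 15.94) = 452.78 × 10⁶ N·mm.
M_n = 452.78 kN·m.

M_n ≈ 453 kN·m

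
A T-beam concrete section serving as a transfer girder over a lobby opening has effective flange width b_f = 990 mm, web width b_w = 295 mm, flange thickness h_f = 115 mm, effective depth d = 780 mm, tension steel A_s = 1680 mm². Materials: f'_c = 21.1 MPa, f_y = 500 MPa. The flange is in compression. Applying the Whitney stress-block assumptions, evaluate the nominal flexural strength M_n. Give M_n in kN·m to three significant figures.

Tension: T = A_s f_y = 1680 × 500 = 840000 N.
Try a within the flange: a = T/(0.85 f'_c b_f) = 840000/(0.85 × 21.1 × 990) = 47.31 mm.
Since a = 47.31 ≤ h_f = 115 mm, the stress block lies entirely in the flange; analyse as a rectangular beam of width b_f.
M_n = T(d − a/2) = 840000 × (780 − 23.655) = 635.33 × 10⁶ N·mm.
M_n = 635.33 kN·m.

M_n ≈ 635 kN·m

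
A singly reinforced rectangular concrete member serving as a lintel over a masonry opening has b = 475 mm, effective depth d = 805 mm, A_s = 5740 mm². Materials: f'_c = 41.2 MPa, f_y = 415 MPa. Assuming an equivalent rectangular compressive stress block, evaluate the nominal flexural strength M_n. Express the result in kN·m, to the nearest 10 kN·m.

T = A_s f_y = 5740 × 415 = 2382100 N = 2382.1 kN.
From C = T: a = T/(0.85 f'_c b) = 2382100/(0.85 × 41.2 × 475) = 143.20 mm.
M_n = T(d − a/2) = 2382.1 kN × (805 − 71.6) mm = 1747.03 kN·m.

M_n ≈ 1750 kN·m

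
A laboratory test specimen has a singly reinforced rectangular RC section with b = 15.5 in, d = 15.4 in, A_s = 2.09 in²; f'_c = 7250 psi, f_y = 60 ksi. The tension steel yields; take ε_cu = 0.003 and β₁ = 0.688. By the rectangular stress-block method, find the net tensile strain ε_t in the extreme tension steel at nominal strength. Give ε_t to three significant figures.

ε_t ≈ 0.0212

a = A_s f_y/(0.85 f'_c b) = 1.313 in.
β₁ = 0.688, so c = a/β₁ = 1.313/0.688 = 1.908 in.
From the linear strain diagram with ε_cu = 0.003: ε_t = 0.003 (d − c)/c = 0.003 × (15.4 − 1.908)/1.908 = 0.0212.
Since ε_t ≥ 0.005, the section is tension-controlled.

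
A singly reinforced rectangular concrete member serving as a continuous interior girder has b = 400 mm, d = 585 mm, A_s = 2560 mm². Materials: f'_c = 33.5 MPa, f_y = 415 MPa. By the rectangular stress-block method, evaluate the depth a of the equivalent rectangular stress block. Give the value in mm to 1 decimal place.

a ≈ 93.3 mm

T = A_s f_y = 2560 × 415 = 1062400 N = 1062.4 kN.
Setting C = 0.85 f'_c a b equal to T: a = 1062400/(0.85 × 33.5 × 400) = 93.3 mm.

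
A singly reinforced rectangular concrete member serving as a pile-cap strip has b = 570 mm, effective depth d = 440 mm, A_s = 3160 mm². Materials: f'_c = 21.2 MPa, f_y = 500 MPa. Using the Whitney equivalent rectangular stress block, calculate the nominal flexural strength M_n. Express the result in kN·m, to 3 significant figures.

T = A_s f_y = 3160 × 500 = 1580000 N = 1580 kN.
From C = T: a = T/(0.85 f'_c b) = 1580000/(0.85 × 21.2 × 570) = 153.83 mm.
M_n = T(d − a/2) = 1580 kN × (440 − 76.915) mm = 573.67 kN·m.

M_n ≈ 574 kN·m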